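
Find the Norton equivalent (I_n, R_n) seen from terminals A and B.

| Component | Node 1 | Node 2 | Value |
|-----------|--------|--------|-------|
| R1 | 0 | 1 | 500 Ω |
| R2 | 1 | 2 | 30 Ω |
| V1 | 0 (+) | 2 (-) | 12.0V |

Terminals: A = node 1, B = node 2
Find the Thévenin equivalent first; then I_n = V_th/R_th and R_n = R_th.
Step 1 — V_th is the open-circuit voltage V_A - V_B (nothing connected across the terminals).
Nodal analysis, taking node 2 as the 0 V reference.
Source V1 fixes V_0 = 12 V.
KCL at each unknown node (sum of currents leaving = 0; resistances in Ω):
  Node 1: (V_1 - 12)/500 + (V_1 - 0)/30 = 0
Collecting terms: 0.03533 × V_1 = 0.024  =>  V_1 = 0.6792 V
V_th = V_1 - V_2 = 0.6792 - 0 = 0.6792 V
Step 2 — R_th: zero the source — replace V1 by a short circuit (node 2 merges into node 0) — and find the resistance seen between A (node 1) and B (node 0).
Reduce the network between node 1 (A) and node 0 (B) by series/parallel combination:
  Rp1 = R1 ‖ R2 (parallel, both between nodes 0 and 1) = 1/(1/500 + 1/30) = 28.3 Ω
R_th = 28.3 Ω
I_n = V_th/R_th = 0.6792/28.3 = 0.024 A, and R_n = R_th = 28.3 Ω

Final answer: I_n = 0.024 A, R_n = 28.3 Ω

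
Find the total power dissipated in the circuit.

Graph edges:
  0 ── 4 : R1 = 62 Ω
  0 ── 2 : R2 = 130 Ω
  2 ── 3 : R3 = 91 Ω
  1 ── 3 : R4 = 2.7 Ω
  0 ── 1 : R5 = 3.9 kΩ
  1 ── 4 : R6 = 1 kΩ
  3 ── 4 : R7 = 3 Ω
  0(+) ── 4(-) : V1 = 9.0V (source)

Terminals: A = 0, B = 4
Nodal analysis, taking node 4 as the 0 V reference.
Source V1 fixes V_0 = 9 V.
KCL at each unknown node (sum of currents leaving = 0; resistances in Ω):
  Node 1: (V_1 - V_3)/2.7 + (V_1 - 9)/3900 + (V_1 - 0)/1000 = 0
  Node 2: (V_2 - 9)/130 + (V_2 - V_3)/91 = 0
  Node 3: (V_3 - V_2)/91 + (V_3 - V_1)/2.7 + (V_3 - 0)/3 = 0
Collecting terms (coefficients in siemens):
  0.3716·V_1 - 0.3704·V_3 = 0.002308
  0.01868·V_2 - 0.01099·V_3 = 0.06923
  0.7147·V_3 - 0.3704·V_1 - 0.01099·V_2 = 0
Solving these 3 simultaneous equations (Gaussian elimination) gives:
  V_1 = 0.1327 V, V_2 = 3.781 V, V_3 = 0.1269 V
Power in each resistor, P = (ΔV)²/R:
  P_R1 = (9 - 0)²/62 = 1.306 W
  P_R2 = (9 - 3.781)²/130 = 0.2096 W
  P_R3 = (3.781 - 0.1269)²/91 = 0.1467 W
  P_R4 = (0.1327 - 0.1269)²/2.7 = 0.00001238 W
  P_R5 = (9 - 0.1327)²/3900 = 0.02016 W
  P_R6 = (0.1327 - 0)²/1000 = 0.0000176 W
  P_R7 = (0.1269 - 0)²/3 = 0.005366 W
P_total = P_R1 + P_R2 + P_R3 + P_R4 + P_R5 + P_R6 + P_R7 = 1.688 W

Final answer: 1.688 W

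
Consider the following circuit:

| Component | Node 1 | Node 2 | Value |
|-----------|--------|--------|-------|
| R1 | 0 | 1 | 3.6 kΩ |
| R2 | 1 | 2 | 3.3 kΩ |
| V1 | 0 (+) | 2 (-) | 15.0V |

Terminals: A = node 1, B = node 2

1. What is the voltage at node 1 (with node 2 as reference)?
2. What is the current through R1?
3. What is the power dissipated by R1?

Nodal analysis, taking node 2 as the 0 V reference.
Source V1 fixes V_0 = 15 V.
KCL at each unknown node (sum of currents leaving = 0; resistances in Ω):
  Node 1: (V_1 - 15)/3600 + (V_1 - 0)/3300 = 0
Collecting terms: 0.0005808 × V_1 = 0.004167  =>  V_1 = 7.174 V
Part 1:
  Read off the nodal solution: V_1 = 7.174 V
Part 2:
  I_R1 = (V_0 - V_1)/R1 = (15 - 7.174)/3600 = 0.002174 A
  Magnitude: I_R1 = 0.002174 A
Part 3:
  I_R1 = (V_0 - V_1)/R1 = (15 - 7.174)/3600 = 0.002174 A
  P_R1 = I_R1² × R1 = (0.002174)² × 3600 = 0.01701 W

Final answers:
1. V_1 = 7.174 V
2. I_R1 = 0.002174 A
3. P_R1 = 0.01701 W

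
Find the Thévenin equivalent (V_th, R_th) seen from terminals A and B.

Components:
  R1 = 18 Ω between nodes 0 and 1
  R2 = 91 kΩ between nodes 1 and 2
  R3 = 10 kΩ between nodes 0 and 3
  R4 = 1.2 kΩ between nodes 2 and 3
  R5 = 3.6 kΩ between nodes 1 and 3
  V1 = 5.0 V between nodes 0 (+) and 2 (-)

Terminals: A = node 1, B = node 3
Step 1 — V_th is the open-circuit voltage V_A - V_B (nothing connected across the terminals).
Nodal analysis, taking node 2 as the 0 V reference.
Source V1 fixes V_0 = 5 V.
KCL at each unknown node (sum of currents leaving = 0; resistances in Ω):
  Node 1: (V_1 - 5)/18 + (V_1 - 0)/91000 + (V_1 - V_3)/3600 = 0
  Node 3: (V_3 - 5)/10000 + (V_3 - 0)/1200 + (V_3 - V_1)/3600 = 0
Collecting terms (coefficients in siemens):
  0.05584·V_1 - 0.0002778·V_3 = 0.2778
  0.001211·V_3 - 0.0002778·V_1 = 0.0005
Determinant D = (0.05584)(0.001211) - (-0.0002778)(-0.0002778) = 0.00006756
V_1 = [(0.2778)(0.001211) - (-0.0002778)(0.0005)]/D = 4.982 V
V_3 = [(0.05584)(0.0005) - (0.2778)(-0.0002778)]/D = 1.555 V
V_th = V_1 - V_3 = 4.982 - 1.555 = 3.426 V
Step 2 — R_th: zero the source — replace V1 by a short circuit (node 2 merges into node 0) — and find the resistance seen between A (node 1) and B (node 3).
Reduce the network between node 1 (A) and node 3 (B) by series/parallel combination:
  Rp1 = R1 ‖ R2 (parallel, both between nodes 0 and 1) = 1/(1/18 + 1/91000) = 18 Ω
  Rp2 = R3 ‖ R4 (parallel, both between nodes 0 and 3) = 1/(1/10000 + 1/1200) = 1071 Ω
  Rs1 = Rp1 + Rp2 (series, joined only at node 0) = 18 + 1071 = 1089 Ω
  Rp3 = R5 ‖ Rs1 (parallel, both between nodes 1 and 3) = 1/(1/3600 + 1/1089) = 836.3 Ω
R_th = 836.3 Ω

Final answer: V_th = 3.426 V, R_th = 836.3 Ω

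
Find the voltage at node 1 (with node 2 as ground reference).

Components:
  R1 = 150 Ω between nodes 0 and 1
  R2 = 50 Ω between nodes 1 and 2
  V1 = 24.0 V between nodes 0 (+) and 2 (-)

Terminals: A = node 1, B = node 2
Nodal analysis, taking node 2 as the 0 V reference.
Source V1 fixes V_0 = 24 V.
KCL at each unknown node (sum of currents leaving = 0; resistances in Ω):
  Node 1: (V_1 - 24)/150 + (V_1 - 0)/50 = 0
Collecting terms: 0.02667 × V_1 = 0.16  =>  V_1 = 6 V
The requested potential is V_1 = 6 V.

Final answer: V_1 = 6 V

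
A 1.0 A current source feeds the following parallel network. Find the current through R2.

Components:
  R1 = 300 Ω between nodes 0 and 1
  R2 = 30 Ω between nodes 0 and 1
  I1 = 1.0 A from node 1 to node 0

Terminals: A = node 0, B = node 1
All resistors sit directly between nodes 0 and 1, so they are in parallel and share one voltage V; the full source current 1 A splits among them.
1/R_par = 1/300 + 1/30 = 0.03667 S  =>  R_par = 27.27 Ω
V = I × R_par = 1 × 27.27 = 27.27 V
I_R2 = V/R2 = 27.27/30 = 0.9091 A

Final answer: 0.9091 A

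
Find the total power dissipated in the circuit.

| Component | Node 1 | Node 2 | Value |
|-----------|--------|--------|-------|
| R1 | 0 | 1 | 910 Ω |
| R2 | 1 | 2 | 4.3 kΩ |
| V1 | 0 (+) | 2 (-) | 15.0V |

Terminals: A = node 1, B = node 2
Nodal analysis, taking node 2 as the 0 V reference.
Source V1 fixes V_0 = 15 V.
KCL at each unknown node (sum of currents leaving = 0; resistances in Ω):
  Node 1: (V_1 - 15)/910 + (V_1 - 0)/4300 = 0
Collecting terms: 0.001331 × V_1 = 0.01648  =>  V_1 = 12.38 V
Power in each resistor, P = (ΔV)²/R:
  P_R1 = (15 - 12.38)²/910 = 0.007543 W
  P_R2 = (12.38 - 0)²/4300 = 0.03564 W
P_total = P_R1 + P_R2 = 0.04319 W

Final answer: 0.04319 W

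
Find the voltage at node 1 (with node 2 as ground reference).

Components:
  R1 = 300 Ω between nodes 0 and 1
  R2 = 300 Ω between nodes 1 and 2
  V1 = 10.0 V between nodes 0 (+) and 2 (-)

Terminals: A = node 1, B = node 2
Nodal analysis, taking node 2 as the 0 V reference.
Source V1 fixes V_0 = 10 V.
KCL at each unknown node (sum of currents leaving = 0; resistances in Ω):
  Node 1: (V_1 - 10)/300 + (V_1 - 0)/300 = 0
Collecting terms: 0.006667 × V_1 = 0.03333  =>  V_1 = 5 V
The requested potential is V_1 = 5 V.

Final answer: V_1 = 5 V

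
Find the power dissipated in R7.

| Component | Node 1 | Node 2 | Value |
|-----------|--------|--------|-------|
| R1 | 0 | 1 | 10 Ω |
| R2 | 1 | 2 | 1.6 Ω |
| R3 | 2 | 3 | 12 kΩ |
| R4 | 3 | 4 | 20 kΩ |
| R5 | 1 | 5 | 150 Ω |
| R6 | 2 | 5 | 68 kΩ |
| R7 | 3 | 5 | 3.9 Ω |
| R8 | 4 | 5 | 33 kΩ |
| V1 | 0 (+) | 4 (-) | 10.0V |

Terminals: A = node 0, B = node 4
Nodal analysis, taking node 4 as the 0 V reference.
Source V1 fixes V_0 = 10 V.
KCL at each unknown node (sum of currents leaving = 0; resistances in Ω):
  Node 1: (V_1 - 10)/10 + (V_1 - V_2)/1.6 + (V_1 - V_5)/150 = 0
  Node 2: (V_2 - V_1)/1.6 + (V_2 - V_3)/12000 + (V_2 - V_5)/68000 = 0
  Node 3: (V_3 - V_2)/12000 + (V_3 - 0)/20000 + (V_3 - V_5)/3.9 = 0
  Node 5: (V_5 - V_1)/150 + (V_5 - V_2)/68000 + (V_5 - V_3)/3.9 + (V_5 - 0)/33000 = 0
Collecting terms (coefficients in siemens):
  0.7317·V_1 - 0.625·V_2 - 0.006667·V_5 = 1
  0.6251·V_2 - 0.625·V_1 - 0.00008333·V_3 - 0.00001471·V_5 = 0
  0.2565·V_3 - 0.00008333·V_2 - 0.2564·V_5 = 0
  0.2631·V_5 - 0.006667·V_1 - 0.00001471·V_2 - 0.2564·V_3 = 0
Solving these 4 simultaneous equations (Gaussian elimination) gives:
  V_1 = 9.992 V, V_2 = 9.992 V, V_3 = 9.873 V, V_5 = 9.875 V
I_R7 = (V_3 - V_5)/R7 = (9.873 - 9.875)/3.9 = -0.0004837 A
P_R7 = I_R7² × R7 = (-0.0004837)² × 3.9 = 0.0000009126 W

Final answer: 9.126e-07 W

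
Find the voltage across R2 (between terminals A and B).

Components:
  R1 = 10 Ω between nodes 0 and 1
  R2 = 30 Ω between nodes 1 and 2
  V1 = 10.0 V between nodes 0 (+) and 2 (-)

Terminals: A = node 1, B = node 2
R1 and R2 are in series across V1 (node 0 → node 1 → node 2), and the output A–B is taken across R2, so this is a voltage divider.
Series current: I = V1/(R1 + R2) = 10/(10 + 30) = 10/40 = 0.25 A
V_R2 = I × R2 = V1 × R2/(R1 + R2) = 10 × 30/40 = 7.5 V

Final answer: 7.5 V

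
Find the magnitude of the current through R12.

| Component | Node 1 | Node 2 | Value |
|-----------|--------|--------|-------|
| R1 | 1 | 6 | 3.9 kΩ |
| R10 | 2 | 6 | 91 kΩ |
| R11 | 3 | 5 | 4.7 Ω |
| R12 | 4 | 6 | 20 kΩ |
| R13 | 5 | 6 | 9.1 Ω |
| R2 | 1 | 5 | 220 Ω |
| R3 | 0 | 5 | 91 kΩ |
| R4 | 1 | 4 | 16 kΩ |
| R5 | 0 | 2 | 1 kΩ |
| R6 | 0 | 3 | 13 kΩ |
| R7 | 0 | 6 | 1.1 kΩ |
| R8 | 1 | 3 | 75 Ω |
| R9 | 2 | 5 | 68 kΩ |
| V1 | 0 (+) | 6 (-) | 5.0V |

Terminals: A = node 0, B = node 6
Nodal analysis, taking node 6 as the 0 V reference.
Source V1 fixes V_0 = 5 V.
KCL at each unknown node (sum of currents leaving = 0; resistances in Ω):
  Node 1: (V_1 - 0)/3900 + (V_1 - V_5)/220 + (V_1 - V_4)/16000 + (V_1 - V_3)/75 = 0
  Node 2: (V_2 - 5)/1000 + (V_2 - V_5)/68000 + (V_2 - 0)/91000 = 0
  Node 3: (V_3 - 5)/13000 + (V_3 - V_1)/75 + (V_3 - V_5)/4.7 = 0
  Node 4: (V_4 - V_1)/16000 + (V_4 - 0)/20000 = 0
  Node 5: (V_5 - V_1)/220 + (V_5 - 5)/91000 + (V_5 - V_2)/68000 + (V_5 - V_3)/4.7 + (V_5 - 0)/9.1 = 0
Collecting terms (coefficients in siemens):
  0.0182·V_1 - 0.01333·V_3 - 0.0000625·V_4 - 0.004545·V_5 = 0
  0.001026·V_2 - 0.00001471·V_5 = 0.005
  0.2262·V_3 - 0.01333·V_1 - 0.2128·V_5 = 0.0003846
  0.0001125·V_4 - 0.0000625·V_1 = 0
  0.3272·V_5 - 0.004545·V_1 - 0.00001471·V_2 - 0.2128·V_3 = 0.00005495
Solving these 5 simultaneous equations (Gaussian elimination) gives:
  V_1 = 0.005859 V, V_2 = 4.875 V, V_3 = 0.006403 V, V_4 = 0.003255 V
  V_5 = 0.004632 V
I_R12 = (V_4 - V_6)/R12 = (0.003255 - 0)/20000 = 0.0000001628 A
|I_R12| = 0.0000001628 A

Final answer: |I_R12| = 1.628e-07 A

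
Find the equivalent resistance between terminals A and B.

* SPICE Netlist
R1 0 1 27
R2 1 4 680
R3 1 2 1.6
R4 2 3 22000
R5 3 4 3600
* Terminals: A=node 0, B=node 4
Reduce the network between node 0 (A) and node 4 (B) by series/parallel combination:
  Rs1 = R3 + R4 (series, joined only at node 2) = 1.6 + 22000 = 22000 Ω
  Rs2 = R5 + Rs1 (series, joined only at node 3) = 3600 + 22000 = 25600 Ω
  Rp1 = R2 ‖ Rs2 (parallel, both between nodes 1 and 4) = 1/(1/680 + 1/25600) = 662.4 Ω
  Rs3 = R1 + Rp1 (series, joined only at node 1) = 27 + 662.4 = 689.4 Ω
R_eq = 689.4 Ω

Final answer: 689.4 Ω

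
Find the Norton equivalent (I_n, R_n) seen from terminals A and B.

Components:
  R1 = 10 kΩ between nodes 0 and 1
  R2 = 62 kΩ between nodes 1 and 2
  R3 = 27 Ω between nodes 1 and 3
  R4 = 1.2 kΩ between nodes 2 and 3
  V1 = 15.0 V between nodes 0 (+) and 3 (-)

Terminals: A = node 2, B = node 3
Find the Thévenin equivalent first; then I_n = V_th/R_th and R_n = R_th.
Step 1 — V_th is the open-circuit voltage V_A - V_B (nothing connected across the terminals).
Nodal analysis, taking node 3 as the 0 V reference.
Source V1 fixes V_0 = 15 V.
KCL at each unknown node (sum of currents leaving = 0; resistances in Ω):
  Node 1: (V_1 - 15)/10000 + (V_1 - V_2)/62000 + (V_1 - 0)/27 = 0
  Node 2: (V_2 - V_1)/62000 + (V_2 - 0)/1200 = 0
Collecting terms (coefficients in siemens):
  0.03715·V_1 - 0.00001613·V_2 = 0.0015
  0.0008495·V_2 - 0.00001613·V_1 = 0
Determinant D = (0.03715)(0.0008495) - (-0.00001613)(-0.00001613) = 0.00003156
V_1 = [(0.0015)(0.0008495) - (-0.00001613)(0)]/D = 0.04037 V
V_2 = [(0.03715)(0) - (0.0015)(-0.00001613)]/D = 0.0007666 V
V_th = V_2 - V_3 = 0.0007666 - 0 = 0.0007666 V
Step 2 — R_th: zero the source — replace V1 by a short circuit (node 3 merges into node 0) — and find the resistance seen between A (node 2) and B (node 0).
Reduce the network between node 2 (A) and node 0 (B) by series/parallel combination:
  Rp1 = R1 ‖ R3 (parallel, both between nodes 0 and 1) = 1/(1/10000 + 1/27) = 26.93 Ω
  Rs1 = R2 + Rp1 (series, joined only at node 1) = 62000 + 26.93 = 62030 Ω
  Rp2 = R4 ‖ Rs1 (parallel, both between nodes 0 and 2) = 1/(1/1200 + 1/62030) = 1177 Ω
R_th = 1.177 kΩ
I_n = V_th/R_th = 0.0007666/1177 = 0.0000006512 A, and R_n = R_th = 1.177 kΩ

Final answer: I_n = 6.512e-07 A, R_n = 1.177 kΩ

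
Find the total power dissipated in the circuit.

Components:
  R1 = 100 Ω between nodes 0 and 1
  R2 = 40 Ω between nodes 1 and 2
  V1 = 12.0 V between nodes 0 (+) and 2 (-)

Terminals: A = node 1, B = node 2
Nodal analysis, taking node 2 as the 0 V reference.
Source V1 fixes V_0 = 12 V.
KCL at each unknown node (sum of currents leaving = 0; resistances in Ω):
  Node 1: (V_1 - 12)/100 + (V_1 - 0)/40 = 0
Collecting terms: 0.035 × V_1 = 0.12  =>  V_1 = 3.429 V
Power in each resistor, P = (ΔV)²/R:
  P_R1 = (12 - 3.429)²/100 = 0.7347 W
  P_R2 = (3.429 - 0)²/40 = 0.2939 W
P_total = P_R1 + P_R2 = 1.029 W

Final answer: 1.029 W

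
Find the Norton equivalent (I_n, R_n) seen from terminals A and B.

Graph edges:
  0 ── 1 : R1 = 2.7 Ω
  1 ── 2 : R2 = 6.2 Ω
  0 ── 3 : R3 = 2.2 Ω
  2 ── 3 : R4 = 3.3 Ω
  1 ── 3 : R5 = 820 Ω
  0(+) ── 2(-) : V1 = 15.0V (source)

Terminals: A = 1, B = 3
Find the Thévenin equivalent first; then I_n = V_th/R_th and R_n = R_th.
Step 1 — V_th is the open-circuit voltage V_A - V_B (nothing connected across the terminals).
Nodal analysis, taking node 2 as the 0 V reference.
Source V1 fixes V_0 = 15 V.
KCL at each unknown node (sum of currents leaving = 0; resistances in Ω):
  Node 1: (V_1 - 15)/2.7 + (V_1 - 0)/6.2 + (V_1 - V_3)/820 = 0
  Node 3: (V_3 - 15)/2.2 + (V_3 - 0)/3.3 + (V_3 - V_1)/820 = 0
Collecting terms (coefficients in siemens):
  0.5329·V_1 - 0.00122·V_3 = 5.556
  0.7588·V_3 - 0.00122·V_1 = 6.818
Determinant D = (0.5329)(0.7588) - (-0.00122)(-0.00122) = 0.4043
V_1 = [(5.556)(0.7588) - (-0.00122)(6.818)]/D = 10.45 V
V_3 = [(0.5329)(6.818) - (5.556)(-0.00122)]/D = 9.002 V
V_th = V_1 - V_3 = 10.45 - 9.002 = 1.444 V
Step 2 — R_th: zero the source — replace V1 by a short circuit (node 2 merges into node 0) — and find the resistance seen between A (node 1) and B (node 3).
Reduce the network between node 1 (A) and node 3 (B) by series/parallel combination:
  Rp1 = R1 ‖ R2 (parallel, both between nodes 0 and 1) = 1/(1/2.7 + 1/6.2) = 1.881 Ω
  Rp2 = R3 ‖ R4 (parallel, both between nodes 0 and 3) = 1/(1/2.2 + 1/3.3) = 1.32 Ω
  Rs1 = Rp1 + Rp2 (series, joined only at node 0) = 1.881 + 1.32 = 3.201 Ω
  Rp3 = R5 ‖ Rs1 (parallel, both between nodes 1 and 3) = 1/(1/820 + 1/3.201) = 3.188 Ω
R_th = 3.188 Ω
I_n = V_th/R_th = 1.444/3.188 = 0.4528 A, and R_n = R_th = 3.188 Ω

Final answer: I_n = 0.4528 A, R_n = 3.188 Ω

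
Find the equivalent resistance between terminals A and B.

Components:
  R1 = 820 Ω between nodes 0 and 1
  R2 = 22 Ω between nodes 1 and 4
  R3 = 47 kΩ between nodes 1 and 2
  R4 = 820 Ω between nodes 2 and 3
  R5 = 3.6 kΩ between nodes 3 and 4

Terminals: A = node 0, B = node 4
Reduce the network between node 0 (A) and node 4 (B) by series/parallel combination:
  Rs1 = R3 + R4 (series, joined only at node 2) = 47000 + 820 = 47820 Ω
  Rs2 = R5 + Rs1 (series, joined only at node 3) = 3600 + 47820 = 51420 Ω
  Rp1 = R2 ‖ Rs2 (parallel, both between nodes 1 and 4) = 1/(1/22 + 1/51420) = 21.99 Ω
  Rs3 = R1 + Rp1 (series, joined only at node 1) = 820 + 21.99 = 842 Ω
R_eq = 842 Ω

Final answer: 842 Ω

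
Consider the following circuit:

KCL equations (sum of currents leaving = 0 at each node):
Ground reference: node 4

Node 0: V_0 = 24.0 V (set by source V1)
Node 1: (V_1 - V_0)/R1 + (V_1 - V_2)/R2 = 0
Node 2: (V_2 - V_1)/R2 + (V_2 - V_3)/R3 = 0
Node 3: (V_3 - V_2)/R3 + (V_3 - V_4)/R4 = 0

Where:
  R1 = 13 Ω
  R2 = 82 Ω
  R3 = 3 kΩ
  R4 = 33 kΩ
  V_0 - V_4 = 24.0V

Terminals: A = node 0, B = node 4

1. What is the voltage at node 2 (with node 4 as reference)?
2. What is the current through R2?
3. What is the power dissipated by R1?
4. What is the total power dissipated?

Nodal analysis, taking node 4 as the 0 V reference.
Source V1 fixes V_0 = 24 V.
KCL at each unknown node (sum of currents leaving = 0; resistances in Ω):
  Node 1: (V_1 - 24)/13 + (V_1 - V_2)/82 = 0
  Node 2: (V_2 - V_1)/82 + (V_2 - V_3)/3000 = 0
  Node 3: (V_3 - V_2)/3000 + (V_3 - 0)/33000 = 0
Collecting terms (coefficients in siemens):
  0.08912·V_1 - 0.0122·V_2 = 1.846
  0.01253·V_2 - 0.0122·V_1 - 0.0003333·V_3 = 0
  0.0003636·V_3 - 0.0003333·V_2 = 0
Solving these 3 simultaneous equations (Gaussian elimination) gives:
  V_1 = 23.99 V, V_2 = 23.94 V, V_3 = 21.94 V
Part 1:
  Read off the nodal solution: V_2 = 23.94 V
Part 2:
  I_R2 = (V_1 - V_2)/R2 = (23.99 - 23.94)/82 = 0.0006649 A
  Magnitude: I_R2 = 0.0006649 A
Part 3:
  I_R1 = (V_0 - V_1)/R1 = (24 - 23.99)/13 = 0.0006649 A
  P_R1 = I_R1² × R1 = (0.0006649)² × 13 = 0.000005747 W
Part 4:
  Power in each resistor, P = (ΔV)²/R:
    P_R1 = (24 - 23.99)²/13 = 0.000005747 W
    P_R2 = (23.99 - 23.94)²/82 = 0.00003625 W
    P_R3 = (23.94 - 21.94)²/3000 = 0.001326 W
    P_R4 = (21.94 - 0)²/33000 = 0.01459 W
  P_total = P_R1 + P_R2 + P_R3 + P_R4 = 0.01596 W

Final answers:
1. V_2 = 23.94 V
2. I_R2 = 0.0006649 A
3. P_R1 = 5.747e-06 W
4. P_total = 0.01596 W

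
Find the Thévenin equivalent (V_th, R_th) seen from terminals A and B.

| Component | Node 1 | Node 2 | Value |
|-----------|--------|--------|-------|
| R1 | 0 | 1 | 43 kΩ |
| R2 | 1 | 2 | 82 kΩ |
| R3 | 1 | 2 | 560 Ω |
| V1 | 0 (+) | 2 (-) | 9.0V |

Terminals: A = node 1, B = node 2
Step 1 — V_th is the open-circuit voltage V_A - V_B (nothing connected across the terminals).
Nodal analysis, taking node 2 as the 0 V reference.
Source V1 fixes V_0 = 9 V.
KCL at each unknown node (sum of currents leaving = 0; resistances in Ω):
  Node 1: (V_1 - 9)/43000 + (V_1 - 0)/82000 + (V_1 - 0)/560 = 0
Collecting terms: 0.001821 × V_1 = 0.0002093  =>  V_1 = 0.1149 V
V_th = V_1 - V_2 = 0.1149 - 0 = 0.1149 V
Step 2 — R_th: zero the source — replace V1 by a short circuit (node 2 merges into node 0) — and find the resistance seen between A (node 1) and B (node 0).
Reduce the network between node 1 (A) and node 0 (B) by series/parallel combination:
  Rp1 = R1 ‖ R2 ‖ R3 (parallel, all between nodes 0 and 1) = 1/(1/43000 + 1/82000 + 1/560) = 549.1 Ω
R_th = 549.1 Ω

Final answer: V_th = 0.1149 V, R_th = 549.1 Ω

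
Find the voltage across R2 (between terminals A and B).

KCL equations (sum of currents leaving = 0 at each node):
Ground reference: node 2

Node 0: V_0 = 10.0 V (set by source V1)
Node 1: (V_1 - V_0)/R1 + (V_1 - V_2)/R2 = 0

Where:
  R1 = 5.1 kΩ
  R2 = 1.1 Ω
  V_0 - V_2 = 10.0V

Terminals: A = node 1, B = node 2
R1 and R2 are in series across V1 (node 0 → node 1 → node 2), and the output A–B is taken across R2, so this is a voltage divider.
Series current: I = V1/(R1 + R2) = 10/(5100 + 1.1) = 10/5101 = 0.00196 A
V_R2 = I × R2 = V1 × R2/(R1 + R2) = 10 × 1.1/5101 = 0.002156 V

Final answer: 0.002156 V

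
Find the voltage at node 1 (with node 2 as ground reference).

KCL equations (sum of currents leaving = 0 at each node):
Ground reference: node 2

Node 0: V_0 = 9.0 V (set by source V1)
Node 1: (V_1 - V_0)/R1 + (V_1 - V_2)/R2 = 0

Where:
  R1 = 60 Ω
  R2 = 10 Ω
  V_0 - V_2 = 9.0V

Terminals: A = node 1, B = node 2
Nodal analysis, taking node 2 as the 0 V reference.
Source V1 fixes V_0 = 9 V.
KCL at each unknown node (sum of currents leaving = 0; resistances in Ω):
  Node 1: (V_1 - 9)/60 + (V_1 - 0)/10 = 0
Collecting terms: 0.1167 × V_1 = 0.15  =>  V_1 = 1.286 V
The requested potential is V_1 = 1.286 V.

Final answer: V_1 = 1.286 V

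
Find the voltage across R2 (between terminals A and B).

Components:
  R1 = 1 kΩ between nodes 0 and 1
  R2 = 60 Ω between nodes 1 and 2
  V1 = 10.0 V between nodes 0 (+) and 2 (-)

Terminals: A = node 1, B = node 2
R1 and R2 are in series across V1 (node 0 → node 1 → node 2), and the output A–B is taken across R2, so this is a voltage divider.
Series current: I = V1/(R1 + R2) = 10/(1000 + 60) = 10/1060 = 0.009434 A
V_R2 = I × R2 = V1 × R2/(R1 + R2) = 10 × 60/1060 = 0.566 V

Final answer: 0.566 V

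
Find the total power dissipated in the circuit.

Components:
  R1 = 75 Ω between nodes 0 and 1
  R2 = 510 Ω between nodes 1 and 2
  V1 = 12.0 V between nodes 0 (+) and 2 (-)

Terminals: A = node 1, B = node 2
Nodal analysis, taking node 2 as the 0 V reference.
Source V1 fixes V_0 = 12 V.
KCL at each unknown node (sum of currents leaving = 0; resistances in Ω):
  Node 1: (V_1 - 12)/75 + (V_1 - 0)/510 = 0
Collecting terms: 0.01529 × V_1 = 0.16  =>  V_1 = 10.46 V
Power in each resistor, P = (ΔV)²/R:
  P_R1 = (12 - 10.46)²/75 = 0.03156 W
  P_R2 = (10.46 - 0)²/510 = 0.2146 W
P_total = P_R1 + P_R2 = 0.2462 W

Final answer: 0.2462 W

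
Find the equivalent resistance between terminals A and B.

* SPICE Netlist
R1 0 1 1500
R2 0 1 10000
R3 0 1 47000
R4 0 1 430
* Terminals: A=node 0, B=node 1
Reduce the network between node 0 (A) and node 1 (B) by series/parallel combination:
  Rp1 = R1 ‖ R2 ‖ R3 ‖ R4 (parallel, all between nodes 0 and 1) = 1/(1/1500 + 1/10000 + 1/47000 + 1/430) = 321.2 Ω
R_eq = 321.2 Ω

Final answer: 321.2 Ω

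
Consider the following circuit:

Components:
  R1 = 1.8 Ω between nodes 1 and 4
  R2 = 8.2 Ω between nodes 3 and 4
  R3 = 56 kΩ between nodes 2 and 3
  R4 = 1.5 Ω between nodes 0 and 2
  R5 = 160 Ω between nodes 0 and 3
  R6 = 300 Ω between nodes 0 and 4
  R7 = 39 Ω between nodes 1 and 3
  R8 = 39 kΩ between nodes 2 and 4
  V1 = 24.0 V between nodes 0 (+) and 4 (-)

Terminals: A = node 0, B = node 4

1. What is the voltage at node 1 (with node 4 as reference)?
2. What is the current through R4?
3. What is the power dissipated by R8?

Nodal analysis, taking node 4 as the 0 V reference.
Source V1 fixes V_0 = 24 V.
KCL at each unknown node (sum of currents leaving = 0; resistances in Ω):
  Node 1: (V_1 - 0)/1.8 + (V_1 - V_3)/39 = 0
  Node 2: (V_2 - V_3)/56000 + (V_2 - 24)/1.5 + (V_2 - 0)/39000 = 0
  Node 3: (V_3 - 0)/8.2 + (V_3 - V_2)/56000 + (V_3 - 24)/160 + (V_3 - V_1)/39 = 0
Collecting terms (coefficients in siemens):
  0.5812·V_1 - 0.02564·V_3 = 0
  0.6667·V_2 - 0.00001786·V_3 = 16
  0.1539·V_3 - 0.02564·V_1 - 0.00001786·V_2 = 0.15
Solving these 3 simultaneous equations (Gaussian elimination) gives:
  V_1 = 0.04345 V, V_2 = 24 V, V_3 = 0.9849 V
Part 1:
  Read off the nodal solution: V_1 = 0.04345 V
Part 2:
  I_R4 = (V_0 - V_2)/R4 = (24 - 24)/1.5 = 0.001026 A
  Magnitude: I_R4 = 0.001026 A
Part 3:
  I_R8 = (V_2 - V_4)/R8 = (24 - 0)/39000 = 0.0006153 A
  P_R8 = I_R8² × R8 = (0.0006153)² × 39000 = 0.01477 W

Final answers:
1. V_1 = 0.04345 V
2. I_R4 = 0.001026 A
3. P_R8 = 0.01477 W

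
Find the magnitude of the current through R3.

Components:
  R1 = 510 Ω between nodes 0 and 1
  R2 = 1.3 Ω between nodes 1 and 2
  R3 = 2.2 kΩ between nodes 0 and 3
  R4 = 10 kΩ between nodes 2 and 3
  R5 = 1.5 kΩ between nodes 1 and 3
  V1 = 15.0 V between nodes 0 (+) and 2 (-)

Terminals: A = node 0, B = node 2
Nodal analysis, taking node 2 as the 0 V reference.
Source V1 fixes V_0 = 15 V.
KCL at each unknown node (sum of currents leaving = 0; resistances in Ω):
  Node 1: (V_1 - 15)/510 + (V_1 - 0)/1.3 + (V_1 - V_3)/1500 = 0
  Node 3: (V_3 - 15)/2200 + (V_3 - 0)/10000 + (V_3 - V_1)/1500 = 0
Collecting terms (coefficients in siemens):
  0.7719·V_1 - 0.0006667·V_3 = 0.02941
  0.001221·V_3 - 0.0006667·V_1 = 0.006818
Determinant D = (0.7719)(0.001221) - (-0.0006667)(-0.0006667) = 0.0009422
V_1 = [(0.02941)(0.001221) - (-0.0006667)(0.006818)]/D = 0.04295 V
V_3 = [(0.7719)(0.006818) - (0.02941)(-0.0006667)]/D = 5.607 V
I_R3 = (V_0 - V_3)/R3 = (15 - 5.607)/2200 = 0.00427 A
|I_R3| = 0.00427 A

Final answer: |I_R3| = 0.00427 A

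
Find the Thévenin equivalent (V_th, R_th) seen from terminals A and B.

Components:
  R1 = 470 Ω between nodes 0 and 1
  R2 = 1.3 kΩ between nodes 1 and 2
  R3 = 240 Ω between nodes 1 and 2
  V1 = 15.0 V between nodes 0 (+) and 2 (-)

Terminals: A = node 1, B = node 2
Step 1 — V_th is the open-circuit voltage V_A - V_B (nothing connected across the terminals).
Nodal analysis, taking node 2 as the 0 V reference.
Source V1 fixes V_0 = 15 V.
KCL at each unknown node (sum of currents leaving = 0; resistances in Ω):
  Node 1: (V_1 - 15)/470 + (V_1 - 0)/1300 + (V_1 - 0)/240 = 0
Collecting terms: 0.007064 × V_1 = 0.03191  =>  V_1 = 4.518 V
V_th = V_1 - V_2 = 4.518 - 0 = 4.518 V
Step 2 — R_th: zero the source — replace V1 by a short circuit (node 2 merges into node 0) — and find the resistance seen between A (node 1) and B (node 0).
Reduce the network between node 1 (A) and node 0 (B) by series/parallel combination:
  Rp1 = R1 ‖ R2 ‖ R3 (parallel, all between nodes 0 and 1) = 1/(1/470 + 1/1300 + 1/240) = 141.6 Ω
R_th = 141.6 Ω

Final answer: V_th = 4.518 V, R_th = 141.6 Ω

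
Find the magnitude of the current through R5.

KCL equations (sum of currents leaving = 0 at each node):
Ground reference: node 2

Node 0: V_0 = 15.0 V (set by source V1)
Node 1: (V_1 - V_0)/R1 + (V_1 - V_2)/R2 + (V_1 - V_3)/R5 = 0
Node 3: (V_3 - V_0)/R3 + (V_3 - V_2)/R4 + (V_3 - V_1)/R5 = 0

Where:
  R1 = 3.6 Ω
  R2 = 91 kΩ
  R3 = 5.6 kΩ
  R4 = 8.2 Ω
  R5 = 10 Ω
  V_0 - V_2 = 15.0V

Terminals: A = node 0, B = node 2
Nodal analysis, taking node 2 as the 0 V reference.
Source V1 fixes V_0 = 15 V.
KCL at each unknown node (sum of currents leaving = 0; resistances in Ω):
  Node 1: (V_1 - 15)/3.6 + (V_1 - 0)/91000 + (V_1 - V_3)/10 = 0
  Node 3: (V_3 - 15)/5600 + (V_3 - 0)/8.2 + (V_3 - V_1)/10 = 0
Collecting terms (coefficients in siemens):
  0.3778·V_1 - 0.1·V_3 = 4.167
  0.2221·V_3 - 0.1·V_1 = 0.002679
Determinant D = (0.3778)(0.2221) - (-0.1)(-0.1) = 0.07392
V_1 = [(4.167)(0.2221) - (-0.1)(0.002679)]/D = 12.52 V
V_3 = [(0.3778)(0.002679) - (4.167)(-0.1)]/D = 5.651 V
I_R5 = (V_1 - V_3)/R5 = (12.52 - 5.651)/10 = 0.6874 A
|I_R5| = 0.6874 A

Final answer: |I_R5| = 0.6874 A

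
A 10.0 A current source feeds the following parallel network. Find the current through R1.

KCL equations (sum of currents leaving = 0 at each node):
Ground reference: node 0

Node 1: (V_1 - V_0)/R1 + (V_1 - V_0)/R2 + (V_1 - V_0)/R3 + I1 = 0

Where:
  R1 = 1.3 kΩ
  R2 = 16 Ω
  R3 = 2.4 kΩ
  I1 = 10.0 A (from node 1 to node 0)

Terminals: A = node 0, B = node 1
All resistors sit directly between nodes 0 and 1, so they are in parallel and share one voltage V; the full source current 10 A splits among them.
1/R_par = 1/1300 + 1/16 + 1/2400 = 0.06369 S  =>  R_par = 15.7 Ω
V = I × R_par = 10 × 15.7 = 157 V
I_R1 = V/R1 = 157/1300 = 0.1208 A

Final answer: 0.1208 A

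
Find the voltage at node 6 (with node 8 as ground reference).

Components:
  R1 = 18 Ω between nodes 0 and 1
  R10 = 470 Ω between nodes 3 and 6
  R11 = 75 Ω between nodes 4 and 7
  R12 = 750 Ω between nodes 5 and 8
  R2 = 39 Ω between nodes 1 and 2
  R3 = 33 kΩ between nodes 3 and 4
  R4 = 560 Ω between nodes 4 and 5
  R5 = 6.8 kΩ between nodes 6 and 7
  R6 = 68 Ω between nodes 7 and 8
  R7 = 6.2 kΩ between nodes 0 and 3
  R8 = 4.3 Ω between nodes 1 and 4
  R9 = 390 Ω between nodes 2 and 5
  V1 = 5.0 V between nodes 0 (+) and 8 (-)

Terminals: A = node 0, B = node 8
Nodal analysis, taking node 8 as the 0 V reference.
Source V1 fixes V_0 = 5 V.
KCL at each unknown node (sum of currents leaving = 0; resistances in Ω):
  Node 1: (V_1 - 5)/18 + (V_1 - V_2)/39 + (V_1 - V_4)/4.3 = 0
  Node 2: (V_2 - V_1)/39 + (V_2 - V_5)/390 = 0
  Node 3: (V_3 - V_4)/33000 + (V_3 - 5)/6200 + (V_3 - V_6)/470 = 0
  Node 4: (V_4 - V_3)/33000 + (V_4 - V_5)/560 + (V_4 - V_1)/4.3 + (V_4 - V_7)/75 = 0
  Node 5: (V_5 - V_4)/560 + (V_5 - V_2)/390 + (V_5 - 0)/750 = 0
  Node 6: (V_6 - V_7)/6800 + (V_6 - V_3)/470 = 0
  Node 7: (V_7 - V_6)/6800 + (V_7 - 0)/68 + (V_7 - V_4)/75 = 0
Collecting terms (coefficients in siemens):
  0.3138·V_1 - 0.02564·V_2 - 0.2326·V_4 = 0.2778
  0.02821·V_2 - 0.02564·V_1 - 0.002564·V_5 = 0
  0.002319·V_3 - 0.0000303·V_4 - 0.002128·V_6 = 0.0008065
  0.2477·V_4 - 0.2326·V_1 - 0.0000303·V_3 - 0.001786·V_5 - 0.01333·V_7 = 0
  0.005683·V_5 - 0.002564·V_2 - 0.001786·V_4 = 0
  0.002275·V_6 - 0.002128·V_3 - 0.0001471·V_7 = 0
  0.02819·V_7 - 0.01333·V_4 - 0.0001471·V_6 = 0
Solving these 7 simultaneous equations (Gaussian elimination) gives:
  V_1 = 4.388 V, V_2 = 4.286 V, V_3 = 3.69 V, V_4 = 4.253 V
  V_5 = 3.27 V, V_6 = 3.583 V, V_7 = 2.03 V
The requested potential is V_6 = 3.583 V.

Final answer: V_6 = 3.583 V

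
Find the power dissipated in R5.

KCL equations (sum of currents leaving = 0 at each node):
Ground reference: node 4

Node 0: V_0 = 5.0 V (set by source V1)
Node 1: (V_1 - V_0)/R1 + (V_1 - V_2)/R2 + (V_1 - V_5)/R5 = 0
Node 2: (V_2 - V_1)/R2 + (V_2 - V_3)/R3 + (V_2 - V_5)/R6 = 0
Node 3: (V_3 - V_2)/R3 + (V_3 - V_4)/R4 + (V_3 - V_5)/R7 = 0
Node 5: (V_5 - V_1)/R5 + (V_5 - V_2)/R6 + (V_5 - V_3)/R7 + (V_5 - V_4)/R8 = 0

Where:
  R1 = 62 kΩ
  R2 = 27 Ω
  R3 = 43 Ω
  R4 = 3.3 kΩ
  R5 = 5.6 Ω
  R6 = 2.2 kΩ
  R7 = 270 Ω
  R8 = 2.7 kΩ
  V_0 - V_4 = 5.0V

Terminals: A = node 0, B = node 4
Nodal analysis, taking node 4 as the 0 V reference.
Source V1 fixes V_0 = 5 V.
KCL at each unknown node (sum of currents leaving = 0; resistances in Ω):
  Node 1: (V_1 - 5)/62000 + (V_1 - V_2)/27 + (V_1 - V_5)/5.6 = 0
  Node 2: (V_2 - V_1)/27 + (V_2 - V_3)/43 + (V_2 - V_5)/2200 = 0
  Node 3: (V_3 - V_2)/43 + (V_3 - 0)/3300 + (V_3 - V_5)/270 = 0
  Node 5: (V_5 - V_1)/5.6 + (V_5 - V_2)/2200 + (V_5 - V_3)/270 + (V_5 - 0)/2700 = 0
Collecting terms (coefficients in siemens):
  0.2156·V_1 - 0.03704·V_2 - 0.1786·V_5 = 0.00008065
  0.06075·V_2 - 0.03704·V_1 - 0.02326·V_3 - 0.0004545·V_5 = 0
  0.02726·V_3 - 0.02326·V_2 - 0.003704·V_5 = 0
  0.1831·V_5 - 0.1786·V_1 - 0.0004545·V_2 - 0.003704·V_3 = 0
Solving these 4 simultaneous equations (Gaussian elimination) gives:
  V_1 = 0.118 V, V_2 = 0.1172 V, V_3 = 0.116 V, V_5 = 0.1177 V
I_R5 = (V_1 - V_5)/R5 = (0.118 - 0.1177)/5.6 = 0.00005021 A
P_R5 = I_R5² × R5 = (0.00005021)² × 5.6 = 0.00000001412 W

Final answer: 1.412e-08 W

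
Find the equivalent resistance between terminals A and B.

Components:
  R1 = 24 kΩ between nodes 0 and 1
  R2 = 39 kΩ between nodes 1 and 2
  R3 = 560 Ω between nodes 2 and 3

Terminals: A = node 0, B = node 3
Reduce the network between node 0 (A) and node 3 (B) by series/parallel combination:
  Rs1 = R1 + R2 (series, joined only at node 1) = 24000 + 39000 = 63000 Ω
  Rs2 = R3 + Rs1 (series, joined only at node 2) = 560 + 63000 = 63560 Ω
R_eq = 63.56 kΩ

Final answer: 63.56 kΩ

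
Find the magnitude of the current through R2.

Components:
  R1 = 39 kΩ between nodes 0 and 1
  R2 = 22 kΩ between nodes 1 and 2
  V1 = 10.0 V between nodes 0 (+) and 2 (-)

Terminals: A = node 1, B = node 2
Nodal analysis, taking node 2 as the 0 V reference.
Source V1 fixes V_0 = 10 V.
KCL at each unknown node (sum of currents leaving = 0; resistances in Ω):
  Node 1: (V_1 - 10)/39000 + (V_1 - 0)/22000 = 0
Collecting terms: 0.0000711 × V_1 = 0.0002564  =>  V_1 = 3.607 V
I_R2 = (V_1 - V_2)/R2 = (3.607 - 0)/22000 = 0.0001639 A
|I_R2| = 0.0001639 A

Final answer: |I_R2| = 0.0001639 A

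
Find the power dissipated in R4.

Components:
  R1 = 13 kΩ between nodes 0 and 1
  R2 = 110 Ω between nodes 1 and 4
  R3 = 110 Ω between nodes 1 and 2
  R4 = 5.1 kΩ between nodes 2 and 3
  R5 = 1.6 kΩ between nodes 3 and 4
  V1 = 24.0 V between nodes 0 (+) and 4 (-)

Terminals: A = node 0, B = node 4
Nodal analysis, taking node 4 as the 0 V reference.
Source V1 fixes V_0 = 24 V.
KCL at each unknown node (sum of currents leaving = 0; resistances in Ω):
  Node 1: (V_1 - 24)/13000 + (V_1 - 0)/110 + (V_1 - V_2)/110 = 0
  Node 2: (V_2 - V_1)/110 + (V_2 - V_3)/5100 = 0
  Node 3: (V_3 - V_2)/5100 + (V_3 - 0)/1600 = 0
Collecting terms (coefficients in siemens):
  0.01826·V_1 - 0.009091·V_2 = 0.001846
  0.009287·V_2 - 0.009091·V_1 - 0.0001961·V_3 = 0
  0.0008211·V_3 - 0.0001961·V_2 = 0
Solving these 3 simultaneous equations (Gaussian elimination) gives:
  V_1 = 0.1982 V, V_2 = 0.195 V, V_3 = 0.04657 V
I_R4 = (V_2 - V_3)/R4 = (0.195 - 0.04657)/5100 = 0.0000291 A
P_R4 = I_R4² × R4 = (0.0000291)² × 5100 = 0.00000432 W

Final answer: 4.32e-06 W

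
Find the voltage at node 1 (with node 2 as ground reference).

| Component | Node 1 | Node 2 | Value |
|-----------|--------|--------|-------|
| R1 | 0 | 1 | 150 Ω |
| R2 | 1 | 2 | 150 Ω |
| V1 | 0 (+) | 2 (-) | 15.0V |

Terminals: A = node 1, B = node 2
Nodal analysis, taking node 2 as the 0 V reference.
Source V1 fixes V_0 = 15 V.
KCL at each unknown node (sum of currents leaving = 0; resistances in Ω):
  Node 1: (V_1 - 15)/150 + (V_1 - 0)/150 = 0
Collecting terms: 0.01333 × V_1 = 0.1  =>  V_1 = 7.5 V
The requested potential is V_1 = 7.5 V.

Final answer: V_1 = 7.5 V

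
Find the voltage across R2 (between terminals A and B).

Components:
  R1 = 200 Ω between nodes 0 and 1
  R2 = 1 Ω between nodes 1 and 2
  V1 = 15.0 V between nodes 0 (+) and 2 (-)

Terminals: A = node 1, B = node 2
R1 and R2 are in series across V1 (node 0 → node 1 → node 2), and the output A–B is taken across R2, so this is a voltage divider.
Series current: I = V1/(R1 + R2) = 15/(200 + 1) = 15/201 = 0.07463 A
V_R2 = I × R2 = V1 × R2/(R1 + R2) = 15 × 1/201 = 0.07463 V

Final answer: 0.07463 V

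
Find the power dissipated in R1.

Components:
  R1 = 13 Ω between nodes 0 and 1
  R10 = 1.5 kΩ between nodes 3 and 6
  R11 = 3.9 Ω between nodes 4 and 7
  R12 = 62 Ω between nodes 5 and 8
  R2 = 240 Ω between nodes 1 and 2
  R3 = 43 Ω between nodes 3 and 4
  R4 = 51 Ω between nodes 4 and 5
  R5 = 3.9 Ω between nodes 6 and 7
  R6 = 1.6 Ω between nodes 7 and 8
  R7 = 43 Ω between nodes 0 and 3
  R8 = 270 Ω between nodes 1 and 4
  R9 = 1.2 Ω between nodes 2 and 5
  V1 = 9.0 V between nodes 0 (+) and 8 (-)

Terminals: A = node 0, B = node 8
Nodal analysis, taking node 8 as the 0 V reference.
Source V1 fixes V_0 = 9 V.
KCL at each unknown node (sum of currents leaving = 0; resistances in Ω):
  Node 1: (V_1 - 9)/13 + (V_1 - V_2)/240 + (V_1 - V_4)/270 = 0
  Node 2: (V_2 - V_1)/240 + (V_2 - V_5)/1.2 = 0
  Node 3: (V_3 - V_4)/43 + (V_3 - 9)/43 + (V_3 - V_6)/1500 = 0
  Node 4: (V_4 - V_3)/43 + (V_4 - V_5)/51 + (V_4 - V_1)/270 + (V_4 - V_7)/3.9 = 0
  Node 5: (V_5 - V_4)/51 + (V_5 - V_2)/1.2 + (V_5 - 0)/62 = 0
  Node 6: (V_6 - V_7)/3.9 + (V_6 - V_3)/1500 = 0
  Node 7: (V_7 - V_6)/3.9 + (V_7 - 0)/1.6 + (V_7 - V_4)/3.9 = 0
Collecting terms (coefficients in siemens):
  0.08479·V_1 - 0.004167·V_2 - 0.003704·V_4 = 0.6923
  0.8375·V_2 - 0.004167·V_1 - 0.8333·V_5 = 0
  0.04718·V_3 - 0.02326·V_4 - 0.0006667·V_6 = 0.2093
  0.303·V_4 - 0.003704·V_1 - 0.02326·V_3 - 0.01961·V_5 - 0.2564·V_7 = 0
  0.8691·V_5 - 0.8333·V_2 - 0.01961·V_4 = 0
  0.2571·V_6 - 0.0006667·V_3 - 0.2564·V_7 = 0
  1.138·V_7 - 0.2564·V_4 - 0.2564·V_6 = 0
Solving these 7 simultaneous equations (Gaussian elimination) gives:
  V_1 = 8.258 V, V_2 = 1.253 V, V_3 = 4.8 V, V_4 = 0.7311 V
  V_5 = 1.218 V, V_6 = 0.228 V, V_7 = 0.2162 V
I_R1 = (V_0 - V_1)/R1 = (9 - 8.258)/13 = 0.05707 A
P_R1 = I_R1² × R1 = (0.05707)² × 13 = 0.04234 W

Final answer: 0.04234 W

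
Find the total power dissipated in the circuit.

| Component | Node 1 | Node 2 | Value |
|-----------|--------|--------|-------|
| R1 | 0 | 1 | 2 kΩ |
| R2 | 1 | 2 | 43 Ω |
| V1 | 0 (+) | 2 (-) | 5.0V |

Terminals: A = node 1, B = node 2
Nodal analysis, taking node 2 as the 0 V reference.
Source V1 fixes V_0 = 5 V.
KCL at each unknown node (sum of currents leaving = 0; resistances in Ω):
  Node 1: (V_1 - 5)/2000 + (V_1 - 0)/43 = 0
Collecting terms: 0.02376 × V_1 = 0.0025  =>  V_1 = 0.1052 V
Power in each resistor, P = (ΔV)²/R:
  P_R1 = (5 - 0.1052)²/2000 = 0.01198 W
  P_R2 = (0.1052 - 0)²/43 = 0.0002576 W
P_total = P_R1 + P_R2 = 0.01224 W

Final answer: 0.01224 W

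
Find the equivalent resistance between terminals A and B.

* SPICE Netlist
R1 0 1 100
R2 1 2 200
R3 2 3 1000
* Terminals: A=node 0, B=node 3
Reduce the network between node 0 (A) and node 3 (B) by series/parallel combination:
  Rs1 = R1 + R2 (series, joined only at node 1) = 100 + 200 = 300 Ω
  Rs2 = R3 + Rs1 (series, joined only at node 2) = 1000 + 300 = 1300 Ω
R_eq = 1.3 kΩ

Final answer: 1.3 kΩ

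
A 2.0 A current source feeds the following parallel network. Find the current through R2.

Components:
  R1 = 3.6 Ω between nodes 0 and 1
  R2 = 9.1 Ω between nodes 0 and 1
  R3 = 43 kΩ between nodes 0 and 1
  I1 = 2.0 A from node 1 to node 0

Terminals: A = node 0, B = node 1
All resistors sit directly between nodes 0 and 1, so they are in parallel and share one voltage V; the full source current 2 A splits among them.
1/R_par = 1/3.6 + 1/9.1 + 1/43000 = 0.3877 S  =>  R_par = 2.579 Ω
V = I × R_par = 2 × 2.579 = 5.159 V
I_R2 = V/R2 = 5.159/9.1 = 0.5669 A

Final answer: 0.5669 A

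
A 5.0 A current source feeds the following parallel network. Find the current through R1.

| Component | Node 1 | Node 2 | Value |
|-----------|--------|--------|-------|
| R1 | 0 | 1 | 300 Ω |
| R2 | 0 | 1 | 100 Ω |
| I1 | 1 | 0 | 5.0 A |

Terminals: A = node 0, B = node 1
All resistors sit directly between nodes 0 and 1, so they are in parallel and share one voltage V; the full source current 5 A splits among them.
1/R_par = 1/300 + 1/100 = 0.01333 S  =>  R_par = 75 Ω
V = I × R_par = 5 × 75 = 375 V
I_R1 = V/R1 = 375/300 = 1.25 A

Final answer: 1.25 A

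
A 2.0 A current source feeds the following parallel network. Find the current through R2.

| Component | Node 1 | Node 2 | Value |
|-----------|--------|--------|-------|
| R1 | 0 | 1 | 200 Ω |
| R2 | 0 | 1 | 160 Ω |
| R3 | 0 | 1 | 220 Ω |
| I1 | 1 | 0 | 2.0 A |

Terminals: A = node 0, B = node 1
All resistors sit directly between nodes 0 and 1, so they are in parallel and share one voltage V; the full source current 2 A splits among them.
1/R_par = 1/200 + 1/160 + 1/220 = 0.0158 S  =>  R_par = 63.31 Ω
V = I × R_par = 2 × 63.31 = 126.6 V
I_R2 = V/R2 = 126.6/160 = 0.7914 A

Final answer: 0.7914 A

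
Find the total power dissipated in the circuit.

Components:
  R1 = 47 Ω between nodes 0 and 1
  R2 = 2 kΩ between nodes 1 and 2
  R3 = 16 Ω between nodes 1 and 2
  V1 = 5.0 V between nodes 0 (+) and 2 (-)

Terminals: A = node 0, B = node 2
Nodal analysis, taking node 2 as the 0 V reference.
Source V1 fixes V_0 = 5 V.
KCL at each unknown node (sum of currents leaving = 0; resistances in Ω):
  Node 1: (V_1 - 5)/47 + (V_1 - 0)/2000 + (V_1 - 0)/16 = 0
Collecting terms: 0.08428 × V_1 = 0.1064  =>  V_1 = 1.262 V
Power in each resistor, P = (ΔV)²/R:
  P_R1 = (5 - 1.262)²/47 = 0.2972 W
  P_R2 = (1.262 - 0)²/2000 = 0.0007967 W
  P_R3 = (1.262 - 0)²/16 = 0.09959 W
P_total = P_R1 + P_R2 + P_R3 = 0.3976 W

Final answer: 0.3976 W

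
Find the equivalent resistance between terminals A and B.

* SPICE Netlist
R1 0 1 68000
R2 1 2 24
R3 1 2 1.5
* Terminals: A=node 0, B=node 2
Reduce the network between node 0 (A) and node 2 (B) by series/parallel combination:
  Rp1 = R2 ‖ R3 (parallel, both between nodes 1 and 2) = 1/(1/24 + 1/1.5) = 1.412 Ω
  Rs1 = R1 + Rp1 (series, joined only at node 1) = 68000 + 1.412 = 68000 Ω
R_eq = 68 kΩ

Final answer: 68 kΩ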